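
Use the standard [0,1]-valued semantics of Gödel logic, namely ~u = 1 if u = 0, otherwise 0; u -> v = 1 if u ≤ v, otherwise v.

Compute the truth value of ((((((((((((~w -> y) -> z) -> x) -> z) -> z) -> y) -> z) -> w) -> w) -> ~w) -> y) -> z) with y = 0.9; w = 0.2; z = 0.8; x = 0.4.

0.80

~w: Gödel ¬ of 0.2 = 0 (operand ≠ 0)
(~w -> y): 0 ≤ 0.9, so result = 1
((~w -> y) -> z): 1 > 0.8, so result = 0.8
(((~w -> y) -> z) -> x): 0.8 > 0.4, so result = 0.4
((((~w -> y) -> z) -> x) -> z): 0.4 ≤ 0.8, so result = 1
(((((~w -> y) -> z) -> x) -> z) -> z): 1 > 0.8, so result = 0.8
((((((~w -> y) -> z) -> x) -> z) -> z) -> y): 0.8 ≤ 0.9, so result = 1
(((((((~w -> y) -> z) -> x) -> z) -> z) -> y) -> z): 1 > 0.8, so result = 0.8
((((((((~w -> y) -> z) -> x) -> z) -> z) -> y) -> z) -> w): 0.8 > 0.2, so result = 0.2
(((((((((~w -> y) -> z) -> x) -> z) -> z) -> y) -> z) -> w) -> w): 0.2 ≤ 0.2, so result = 1
~w: Gödel ¬ of 0.2 = 0 (operand ≠ 0)
((((((((((~w -> y) -> z) -> x) -> z) -> z) -> y) -> z) -> w) -> w) -> ~w): 1 > 0, so result = 0
(((((((((((~w -> y) -> z) -> x) -> z) -> z) -> y) -> z) -> w) -> w) -> ~w) -> y): 0 ≤ 0.9, so result = 1
((((((((((((~w -> y) -> z) -> x) -> z) -> z) -> y) -> z) -> w) -> w) -> ~w) -> y) -> z): 1 > 0.8, so result = 0.8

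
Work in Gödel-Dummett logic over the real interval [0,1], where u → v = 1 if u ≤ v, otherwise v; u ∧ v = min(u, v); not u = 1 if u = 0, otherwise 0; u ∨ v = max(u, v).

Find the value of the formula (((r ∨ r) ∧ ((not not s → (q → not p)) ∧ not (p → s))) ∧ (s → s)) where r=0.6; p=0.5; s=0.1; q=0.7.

0.00

(r ∨ r) = max(0.6, 0.6) = 0.6
not s: Gödel ¬ of 0.1 = 0 (operand ≠ 0)
not not s: Gödel ¬ of 0 = 1 (operand is 0)
not p: Gödel ¬ of 0.5 = 0 (operand ≠ 0)
(q → not p): 0.7 > 0, so result = 0
(not not s → (q → not p)): 1 > 0, so result = 0
(p → s): 0.5 > 0.1, so result = 0.1
not (p → s): Gödel ¬ of 0.1 = 0 (operand ≠ 0)
((not not s → (q → not p)) ∧ not (p → s)) = min(0, 0) = 0
((r ∨ r) ∧ ((not not s → (q → not p)) ∧ not (p → s))) = min(0.6, 0) = 0
(s → s): 0.1 ≤ 0.1, so result = 1
(((r ∨ r) ∧ ((not not s → (q → not p)) ∧ not (p → s))) ∧ (s → s)) = min(0, 1) = 0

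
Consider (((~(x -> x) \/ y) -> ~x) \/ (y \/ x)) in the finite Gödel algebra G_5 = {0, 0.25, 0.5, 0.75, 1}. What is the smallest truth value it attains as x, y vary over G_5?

0.25

The minimum is attained at x = 0.25, y = 0.25:
  (x -> x): 0.25 ≤ 0.25, so result = 1
  ~(x -> x): Gödel ¬ of 1 = 0 (operand ≠ 0)
  (~(x -> x) \/ y) = max(0, 0.25) = 0.25
  ~x: Gödel ¬ of 0.25 = 0 (operand ≠ 0)
  ((~(x -> x) \/ y) -> ~x): 0.25 > 0, so result = 0
  (y \/ x) = max(0.25, 0.25) = 0.25
  (((~(x -> x) \/ y) -> ~x) \/ (y \/ x)) = max(0, 0.25) = 0.25
Checking all 25 assignments confirms none give a value below 0.25.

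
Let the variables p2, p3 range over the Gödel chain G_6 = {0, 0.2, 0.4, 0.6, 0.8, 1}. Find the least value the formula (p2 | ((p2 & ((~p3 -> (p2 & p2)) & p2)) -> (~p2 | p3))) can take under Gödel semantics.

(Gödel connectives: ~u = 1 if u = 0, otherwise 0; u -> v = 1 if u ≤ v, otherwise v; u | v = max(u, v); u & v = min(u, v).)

The minimum is attained at p2 = 0.2, p3 = 0:
  ~p3: Gödel ¬ of 0 = 1 (operand is 0)
  (p2 & p2) = min(0.2, 0.2) = 0.2
  (~p3 -> (p2 & p2)): 1 > 0.2, so result = 0.2
  ((~p3 -> (p2 & p2)) & p2) = min(0.2, 0.2) = 0.2
  (p2 & ((~p3 -> (p2 & p2)) & p2)) = min(0.2, 0.2) = 0.2
  ~p2: Gödel ¬ of 0.2 = 0 (operand ≠ 0)
  (~p2 | p3) = max(0, 0) = 0
  ((p2 & ((~p3 -> (p2 & p2)) & p2)) -> (~p2 | p3)): 0.2 > 0, so result = 0
  (p2 | ((p2 & ((~p3 -> (p2 & p2)) & p2)) -> (~p2 | p3))) = max(0.2, 0) = 0.2
Checking all 36 assignments confirms none give a value below 0.20.

0.20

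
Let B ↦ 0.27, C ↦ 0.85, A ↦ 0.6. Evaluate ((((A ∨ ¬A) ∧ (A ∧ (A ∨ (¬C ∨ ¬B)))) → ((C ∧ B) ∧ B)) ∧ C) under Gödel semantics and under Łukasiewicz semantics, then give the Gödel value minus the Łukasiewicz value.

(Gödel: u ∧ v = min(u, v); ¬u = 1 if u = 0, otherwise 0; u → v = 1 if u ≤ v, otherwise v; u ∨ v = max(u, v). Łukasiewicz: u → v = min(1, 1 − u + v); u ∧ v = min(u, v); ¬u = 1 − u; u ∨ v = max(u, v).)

Gödel evaluation:
  ¬A: Gödel ¬ of 0.6 = 0 (operand ≠ 0)
  (A ∨ ¬A) = max(0.6, 0) = 0.6
  ¬C: Gödel ¬ of 0.85 = 0 (operand ≠ 0)
  ¬B: Gödel ¬ of 0.27 = 0 (operand ≠ 0)
  (¬C ∨ ¬B) = max(0, 0) = 0
  (A ∨ (¬C ∨ ¬B)) = max(0.6, 0) = 0.6
  (A ∧ (A ∨ (¬C ∨ ¬B))) = min(0.6, 0.6) = 0.6
  ((A ∨ ¬A) ∧ (A ∧ (A ∨ (¬C ∨ ¬B)))) = min(0.6, 0.6) = 0.6
  (C ∧ B) = min(0.85, 0.27) = 0.27
  ((C ∧ B) ∧ B) = min(0.27, 0.27) = 0.27
  (((A ∨ ¬A) ∧ (A ∧ (A ∨ (¬C ∨ ¬B)))) → ((C ∧ B) ∧ B)): 0.6 > 0.27, so result = 0.27
  ((((A ∨ ¬A) ∧ (A ∧ (A ∨ (¬C ∨ ¬B)))) → ((C ∧ B) ∧ B)) ∧ C) = min(0.27, 0.85) = 0.27
  Gödel value = 0.27
Łukasiewicz evaluation:
  ¬A: Łukasiewicz ¬ gives 1 − 0.6 = 0.4
  (A ∨ ¬A) = max(0.6, 0.4) = 0.6
  ¬C: Łukasiewicz ¬ gives 1 − 0.85 = 0.15
  ¬B: Łukasiewicz ¬ gives 1 − 0.27 = 0.73
  (¬C ∨ ¬B) = max(0.15, 0.73) = 0.73
  (A ∨ (¬C ∨ ¬B)) = max(0.6, 0.73) = 0.73
  (A ∧ (A ∨ (¬C ∨ ¬B))) = min(0.6, 0.73) = 0.6
  ((A ∨ ¬A) ∧ (A ∧ (A ∨ (¬C ∨ ¬B)))) = min(0.6, 0.6) = 0.6
  (C ∧ B) = min(0.85, 0.27) = 0.27
  ((C ∧ B) ∧ B) = min(0.27, 0.27) = 0.27
  (((A ∨ ¬A) ∧ (A ∧ (A ∨ (¬C ∨ ¬B)))) → ((C ∧ B) ∧ B)): min(1, 1 − 0.6 + 0.27) = 0.67
  ((((A ∨ ¬A) ∧ (A ∧ (A ∨ (¬C ∨ ¬B)))) → ((C ∧ B) ∧ B)) ∧ C) = min(0.67, 0.85) = 0.67
  Łukasiewicz value = 0.67
Difference: 0.27 − 0.67 = -0.40

-0.40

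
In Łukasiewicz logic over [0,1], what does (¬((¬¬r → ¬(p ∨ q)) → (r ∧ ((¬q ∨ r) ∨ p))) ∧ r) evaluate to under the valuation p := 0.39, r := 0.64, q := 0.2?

¬r: Łukasiewicz ¬ gives 1 − 0.64 = 0.36
¬¬r: Łukasiewicz ¬ gives 1 − 0.36 = 0.64
(p ∨ q) = max(0.39, 0.2) = 0.39
¬(p ∨ q): Łukasiewicz ¬ gives 1 − 0.39 = 0.61
(¬¬r → ¬(p ∨ q)): min(1, 1 − 0.64 + 0.61) = 0.97
¬q: Łukasiewicz ¬ gives 1 − 0.2 = 0.8
(¬q ∨ r) = max(0.8, 0.64) = 0.8
((¬q ∨ r) ∨ p) = max(0.8, 0.39) = 0.8
(r ∧ ((¬q ∨ r) ∨ p)) = min(0.64, 0.8) = 0.64
((¬¬r → ¬(p ∨ q)) → (r ∧ ((¬q ∨ r) ∨ p))): min(1, 1 − 0.97 + 0.64) = 0.67
¬((¬¬r → ¬(p ∨ q)) → (r ∧ ((¬q ∨ r) ∨ p))): Łukasiewicz ¬ gives 1 − 0.67 = 0.33
(¬((¬¬r → ¬(p ∨ q)) → (r ∧ ((¬q ∨ r) ∨ p))) ∧ r) = min(0.33, 0.64) = 0.33

0.33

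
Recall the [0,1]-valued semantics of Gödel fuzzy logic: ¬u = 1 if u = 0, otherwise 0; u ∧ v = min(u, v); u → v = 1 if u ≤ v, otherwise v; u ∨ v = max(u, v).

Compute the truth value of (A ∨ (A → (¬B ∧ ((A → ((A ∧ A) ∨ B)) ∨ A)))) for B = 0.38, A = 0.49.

0.49

¬B: Gödel ¬ of 0.38 = 0 (operand ≠ 0)
(A ∧ A) = min(0.49, 0.49) = 0.49
((A ∧ A) ∨ B) = max(0.49, 0.38) = 0.49
(A → ((A ∧ A) ∨ B)): 0.49 ≤ 0.49, so result = 1
((A → ((A ∧ A) ∨ B)) ∨ A) = max(1, 0.49) = 1
(¬B ∧ ((A → ((A ∧ A) ∨ B)) ∨ A)) = min(0, 1) = 0
(A → (¬B ∧ ((A → ((A ∧ A) ∨ B)) ∨ A))): 0.49 > 0, so result = 0
(A ∨ (A → (¬B ∧ ((A → ((A ∧ A) ∨ B)) ∨ A)))) = max(0.49, 0) = 0.49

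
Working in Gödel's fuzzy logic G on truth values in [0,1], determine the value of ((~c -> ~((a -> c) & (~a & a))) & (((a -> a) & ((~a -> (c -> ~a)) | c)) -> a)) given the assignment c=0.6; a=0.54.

0.54

~c: Gödel ¬ of 0.6 = 0 (operand ≠ 0)
(a -> c): 0.54 ≤ 0.6, so result = 1
~a: Gödel ¬ of 0.54 = 0 (operand ≠ 0)
(~a & a) = min(0, 0.54) = 0
((a -> c) & (~a & a)) = min(1, 0) = 0
~((a -> c) & (~a & a)): Gödel ¬ of 0 = 1 (operand is 0)
(~c -> ~((a -> c) & (~a & a))): 0 ≤ 1, so result = 1
(a -> a): 0.54 ≤ 0.54, so result = 1
~a: Gödel ¬ of 0.54 = 0 (operand ≠ 0)
~a: Gödel ¬ of 0.54 = 0 (operand ≠ 0)
(c -> ~a): 0.6 > 0, so result = 0
(~a -> (c -> ~a)): 0 ≤ 0, so result = 1
((~a -> (c -> ~a)) | c) = max(1, 0.6) = 1
((a -> a) & ((~a -> (c -> ~a)) | c)) = min(1, 1) = 1
(((a -> a) & ((~a -> (c -> ~a)) | c)) -> a): 1 > 0.54, so result = 0.54
((~c -> ~((a -> c) & (~a & a))) & (((a -> a) & ((~a -> (c -> ~a)) | c)) -> a)) = min(1, 0.54) = 0.54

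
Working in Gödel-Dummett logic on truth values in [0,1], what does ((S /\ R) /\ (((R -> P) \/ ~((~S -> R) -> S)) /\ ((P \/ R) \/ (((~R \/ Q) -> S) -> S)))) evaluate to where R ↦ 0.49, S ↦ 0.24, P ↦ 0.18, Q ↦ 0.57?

0.18

(S /\ R) = min(0.24, 0.49) = 0.24
(R -> P): 0.49 > 0.18, so result = 0.18
~S: Gödel ¬ of 0.24 = 0 (operand ≠ 0)
(~S -> R): 0 ≤ 0.49, so result = 1
((~S -> R) -> S): 1 > 0.24, so result = 0.24
~((~S -> R) -> S): Gödel ¬ of 0.24 = 0 (operand ≠ 0)
((R -> P) \/ ~((~S -> R) -> S)) = max(0.18, 0) = 0.18
(P \/ R) = max(0.18, 0.49) = 0.49
~R: Gödel ¬ of 0.49 = 0 (operand ≠ 0)
(~R \/ Q) = max(0, 0.57) = 0.57
((~R \/ Q) -> S): 0.57 > 0.24, so result = 0.24
(((~R \/ Q) -> S) -> S): 0.24 ≤ 0.24, so result = 1
((P \/ R) \/ (((~R \/ Q) -> S) -> S)) = max(0.49, 1) = 1
(((R -> P) \/ ~((~S -> R) -> S)) /\ ((P \/ R) \/ (((~R \/ Q) -> S) -> S))) = min(0.18, 1) = 0.18
((S /\ R) /\ (((R -> P) \/ ~((~S -> R) -> S)) /\ ((P \/ R) \/ (((~R \/ Q) -> S) -> S)))) = min(0.24, 0.18) = 0.18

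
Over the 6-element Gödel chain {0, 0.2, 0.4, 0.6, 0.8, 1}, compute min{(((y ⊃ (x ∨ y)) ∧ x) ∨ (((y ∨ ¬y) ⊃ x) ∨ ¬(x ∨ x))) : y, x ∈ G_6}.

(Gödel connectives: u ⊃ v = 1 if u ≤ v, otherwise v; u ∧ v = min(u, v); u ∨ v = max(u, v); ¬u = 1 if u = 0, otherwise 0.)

The minimum is attained at y = 0, x = 0.2:
  (x ∨ y) = max(0.2, 0) = 0.2
  (y ⊃ (x ∨ y)): 0 ≤ 0.2, so result = 1
  ((y ⊃ (x ∨ y)) ∧ x) = min(1, 0.2) = 0.2
  ¬y: Gödel ¬ of 0 = 1 (operand is 0)
  (y ∨ ¬y) = max(0, 1) = 1
  ((y ∨ ¬y) ⊃ x): 1 > 0.2, so result = 0.2
  (x ∨ x) = max(0.2, 0.2) = 0.2
  ¬(x ∨ x): Gödel ¬ of 0.2 = 0 (operand ≠ 0)
  (((y ∨ ¬y) ⊃ x) ∨ ¬(x ∨ x)) = max(0.2, 0) = 0.2
  (((y ⊃ (x ∨ y)) ∧ x) ∨ (((y ∨ ¬y) ⊃ x) ∨ ¬(x ∨ x))) = max(0.2, 0.2) = 0.2
Checking all 36 assignments confirms none give a value below 0.20.

0.20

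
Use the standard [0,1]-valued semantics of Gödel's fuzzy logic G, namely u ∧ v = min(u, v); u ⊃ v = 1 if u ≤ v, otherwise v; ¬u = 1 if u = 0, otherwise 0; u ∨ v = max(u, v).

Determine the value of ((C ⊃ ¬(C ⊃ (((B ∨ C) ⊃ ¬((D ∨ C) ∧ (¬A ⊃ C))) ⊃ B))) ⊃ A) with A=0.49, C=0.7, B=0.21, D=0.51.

1.00

(B ∨ C) = max(0.21, 0.7) = 0.7
(D ∨ C) = max(0.51, 0.7) = 0.7
¬A: Gödel ¬ of 0.49 = 0 (operand ≠ 0)
(¬A ⊃ C): 0 ≤ 0.7, so result = 1
((D ∨ C) ∧ (¬A ⊃ C)) = min(0.7, 1) = 0.7
¬((D ∨ C) ∧ (¬A ⊃ C)): Gödel ¬ of 0.7 = 0 (operand ≠ 0)
((B ∨ C) ⊃ ¬((D ∨ C) ∧ (¬A ⊃ C))): 0.7 > 0, so result = 0
(((B ∨ C) ⊃ ¬((D ∨ C) ∧ (¬A ⊃ C))) ⊃ B): 0 ≤ 0.21, so result = 1
(C ⊃ (((B ∨ C) ⊃ ¬((D ∨ C) ∧ (¬A ⊃ C))) ⊃ B)): 0.7 ≤ 1, so result = 1
¬(C ⊃ (((B ∨ C) ⊃ ¬((D ∨ C) ∧ (¬A ⊃ C))) ⊃ B)): Gödel ¬ of 1 = 0 (operand ≠ 0)
(C ⊃ ¬(C ⊃ (((B ∨ C) ⊃ ¬((D ∨ C) ∧ (¬A ⊃ C))) ⊃ B))): 0.7 > 0, so result = 0
((C ⊃ ¬(C ⊃ (((B ∨ C) ⊃ ¬((D ∨ C) ∧ (¬A ⊃ C))) ⊃ B))) ⊃ A): 0 ≤ 0.49, so result = 1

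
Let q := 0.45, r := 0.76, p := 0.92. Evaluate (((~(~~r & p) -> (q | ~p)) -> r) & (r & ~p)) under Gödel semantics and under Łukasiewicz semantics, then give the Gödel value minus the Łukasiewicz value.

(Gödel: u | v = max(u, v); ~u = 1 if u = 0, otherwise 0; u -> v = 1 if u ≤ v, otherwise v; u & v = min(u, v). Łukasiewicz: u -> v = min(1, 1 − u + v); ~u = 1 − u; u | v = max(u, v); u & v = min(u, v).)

-0.08

Gödel evaluation:
  ~r: Gödel ¬ of 0.76 = 0 (operand ≠ 0)
  ~~r: Gödel ¬ of 0 = 1 (operand is 0)
  (~~r & p) = min(1, 0.92) = 0.92
  ~(~~r & p): Gödel ¬ of 0.92 = 0 (operand ≠ 0)
  ~p: Gödel ¬ of 0.92 = 0 (operand ≠ 0)
  (q | ~p) = max(0.45, 0) = 0.45
  (~(~~r & p) -> (q | ~p)): 0 ≤ 0.45, so result = 1
  ((~(~~r & p) -> (q | ~p)) -> r): 1 > 0.76, so result = 0.76
  ~p: Gödel ¬ of 0.92 = 0 (operand ≠ 0)
  (r & ~p) = min(0.76, 0) = 0
  (((~(~~r & p) -> (q | ~p)) -> r) & (r & ~p)) = min(0.76, 0) = 0
  Gödel value = 0
Łukasiewicz evaluation:
  ~r: Łukasiewicz ¬ gives 1 − 0.76 = 0.24
  ~~r: Łukasiewicz ¬ gives 1 − 0.24 = 0.76
  (~~r & p) = min(0.76, 0.92) = 0.76
  ~(~~r & p): Łukasiewicz ¬ gives 1 − 0.76 = 0.24
  ~p: Łukasiewicz ¬ gives 1 − 0.92 = 0.08
  (q | ~p) = max(0.45, 0.08) = 0.45
  (~(~~r & p) -> (q | ~p)): min(1, 1 − 0.24 + 0.45) = 1
  ((~(~~r & p) -> (q | ~p)) -> r): min(1, 1 − 1 + 0.76) = 0.76
  ~p: Łukasiewicz ¬ gives 1 − 0.92 = 0.08
  (r & ~p) = min(0.76, 0.08) = 0.08
  (((~(~~r & p) -> (q | ~p)) -> r) & (r & ~p)) = min(0.76, 0.08) = 0.08
  Łukasiewicz value = 0.08
Difference: 0 − 0.08 = -0.08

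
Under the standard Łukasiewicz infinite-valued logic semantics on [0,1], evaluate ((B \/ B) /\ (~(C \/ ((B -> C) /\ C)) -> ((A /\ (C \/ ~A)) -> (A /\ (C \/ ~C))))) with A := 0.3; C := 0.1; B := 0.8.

0.80

(B \/ B) = max(0.8, 0.8) = 0.8
(B -> C): min(1, 1 − 0.8 + 0.1) = 0.3
((B -> C) /\ C) = min(0.3, 0.1) = 0.1
(C \/ ((B -> C) /\ C)) = max(0.1, 0.1) = 0.1
~(C \/ ((B -> C) /\ C)): Łukasiewicz ¬ gives 1 − 0.1 = 0.9
~A: Łukasiewicz ¬ gives 1 − 0.3 = 0.7
(C \/ ~A) = max(0.1, 0.7) = 0.7
(A /\ (C \/ ~A)) = min(0.3, 0.7) = 0.3
~C: Łukasiewicz ¬ gives 1 − 0.1 = 0.9
(C \/ ~C) = max(0.1, 0.9) = 0.9
(A /\ (C \/ ~C)) = min(0.3, 0.9) = 0.3
((A /\ (C \/ ~A)) -> (A /\ (C \/ ~C))): min(1, 1 − 0.3 + 0.3) = 1
(~(C \/ ((B -> C) /\ C)) -> ((A /\ (C \/ ~A)) -> (A /\ (C \/ ~C)))): min(1, 1 − 0.9 + 1) = 1
((B \/ B) /\ (~(C \/ ((B -> C) /\ C)) -> ((A /\ (C \/ ~A)) -> (A /\ (C \/ ~C))))) = min(0.8, 1) = 0.8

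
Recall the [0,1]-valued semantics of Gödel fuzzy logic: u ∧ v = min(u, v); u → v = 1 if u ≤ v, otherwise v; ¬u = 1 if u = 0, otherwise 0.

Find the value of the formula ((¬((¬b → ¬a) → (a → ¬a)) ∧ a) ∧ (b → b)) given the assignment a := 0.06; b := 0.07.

0.06

¬b: Gödel ¬ of 0.07 = 0 (operand ≠ 0)
¬a: Gödel ¬ of 0.06 = 0 (operand ≠ 0)
(¬b → ¬a): 0 ≤ 0, so result = 1
¬a: Gödel ¬ of 0.06 = 0 (operand ≠ 0)
(a → ¬a): 0.06 > 0, so result = 0
((¬b → ¬a) → (a → ¬a)): 1 > 0, so result = 0
¬((¬b → ¬a) → (a → ¬a)): Gödel ¬ of 0 = 1 (operand is 0)
(¬((¬b → ¬a) → (a → ¬a)) ∧ a) = min(1, 0.06) = 0.06
(b → b): 0.07 ≤ 0.07, so result = 1
((¬((¬b → ¬a) → (a → ¬a)) ∧ a) ∧ (b → b)) = min(0.06, 1) = 0.06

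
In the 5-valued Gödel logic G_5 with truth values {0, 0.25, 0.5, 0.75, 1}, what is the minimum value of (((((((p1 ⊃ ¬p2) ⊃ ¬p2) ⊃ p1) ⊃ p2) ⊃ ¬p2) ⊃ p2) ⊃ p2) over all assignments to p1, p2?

0.25

The minimum is attained at p1 = 0, p2 = 0.25:
  ¬p2: Gödel ¬ of 0.25 = 0 (operand ≠ 0)
  (p1 ⊃ ¬p2): 0 ≤ 0, so result = 1
  ¬p2: Gödel ¬ of 0.25 = 0 (operand ≠ 0)
  ((p1 ⊃ ¬p2) ⊃ ¬p2): 1 > 0, so result = 0
  (((p1 ⊃ ¬p2) ⊃ ¬p2) ⊃ p1): 0 ≤ 0, so result = 1
  ((((p1 ⊃ ¬p2) ⊃ ¬p2) ⊃ p1) ⊃ p2): 1 > 0.25, so result = 0.25
  ¬p2: Gödel ¬ of 0.25 = 0 (operand ≠ 0)
  (((((p1 ⊃ ¬p2) ⊃ ¬p2) ⊃ p1) ⊃ p2) ⊃ ¬p2): 0.25 > 0, so result = 0
  ((((((p1 ⊃ ¬p2) ⊃ ¬p2) ⊃ p1) ⊃ p2) ⊃ ¬p2) ⊃ p2): 0 ≤ 0.25, so result = 1
  (((((((p1 ⊃ ¬p2) ⊃ ¬p2) ⊃ p1) ⊃ p2) ⊃ ¬p2) ⊃ p2) ⊃ p2): 1 > 0.25, so result = 0.25
Checking all 25 assignments confirms none give a value below 0.25.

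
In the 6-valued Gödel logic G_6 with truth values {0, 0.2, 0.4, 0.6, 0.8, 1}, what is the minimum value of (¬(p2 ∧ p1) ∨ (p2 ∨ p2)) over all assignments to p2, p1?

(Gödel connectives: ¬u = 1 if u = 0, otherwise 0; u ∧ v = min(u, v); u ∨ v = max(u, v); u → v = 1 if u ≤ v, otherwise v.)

The minimum is attained at p2 = 0.2, p1 = 0.2:
  (p2 ∧ p1) = min(0.2, 0.2) = 0.2
  ¬(p2 ∧ p1): Gödel ¬ of 0.2 = 0 (operand ≠ 0)
  (p2 ∨ p2) = max(0.2, 0.2) = 0.2
  (¬(p2 ∧ p1) ∨ (p2 ∨ p2)) = max(0, 0.2) = 0.2
Checking all 36 assignments confirms none give a value below 0.20.

0.20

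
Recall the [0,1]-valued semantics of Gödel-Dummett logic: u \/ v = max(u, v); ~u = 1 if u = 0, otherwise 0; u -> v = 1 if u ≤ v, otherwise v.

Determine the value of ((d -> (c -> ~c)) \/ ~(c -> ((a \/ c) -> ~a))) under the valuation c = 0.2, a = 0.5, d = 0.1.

1.00

~c: Gödel ¬ of 0.2 = 0 (operand ≠ 0)
(c -> ~c): 0.2 > 0, so result = 0
(d -> (c -> ~c)): 0.1 > 0, so result = 0
(a \/ c) = max(0.5, 0.2) = 0.5
~a: Gödel ¬ of 0.5 = 0 (operand ≠ 0)
((a \/ c) -> ~a): 0.5 > 0, so result = 0
(c -> ((a \/ c) -> ~a)): 0.2 > 0, so result = 0
~(c -> ((a \/ c) -> ~a)): Gödel ¬ of 0 = 1 (operand is 0)
((d -> (c -> ~c)) \/ ~(c -> ((a \/ c) -> ~a))) = max(0, 1) = 1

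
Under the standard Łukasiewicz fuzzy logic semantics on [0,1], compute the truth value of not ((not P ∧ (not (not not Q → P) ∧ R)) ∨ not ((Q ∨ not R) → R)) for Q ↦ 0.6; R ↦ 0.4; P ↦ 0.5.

0.80

not P: Łukasiewicz ¬ gives 1 − 0.5 = 0.5
not Q: Łukasiewicz ¬ gives 1 − 0.6 = 0.4
not not Q: Łukasiewicz ¬ gives 1 − 0.4 = 0.6
(not not Q → P): min(1, 1 − 0.6 + 0.5) = 0.9
not (not not Q → P): Łukasiewicz ¬ gives 1 − 0.9 = 0.1
(not (not not Q → P) ∧ R) = min(0.1, 0.4) = 0.1
(not P ∧ (not (not not Q → P) ∧ R)) = min(0.5, 0.1) = 0.1
not R: Łukasiewicz ¬ gives 1 − 0.4 = 0.6
(Q ∨ not R) = max(0.6, 0.6) = 0.6
((Q ∨ not R) → R): min(1, 1 − 0.6 + 0.4) = 0.8
not ((Q ∨ not R) → R): Łukasiewicz ¬ gives 1 − 0.8 = 0.2
((not P ∧ (not (not not Q → P) ∧ R)) ∨ not ((Q ∨ not R) → R)) = max(0.1, 0.2) = 0.2
not ((not P ∧ (not (not not Q → P) ∧ R)) ∨ not ((Q ∨ not R) → R)): Łukasiewicz ¬ gives 1 − 0.2 = 0.8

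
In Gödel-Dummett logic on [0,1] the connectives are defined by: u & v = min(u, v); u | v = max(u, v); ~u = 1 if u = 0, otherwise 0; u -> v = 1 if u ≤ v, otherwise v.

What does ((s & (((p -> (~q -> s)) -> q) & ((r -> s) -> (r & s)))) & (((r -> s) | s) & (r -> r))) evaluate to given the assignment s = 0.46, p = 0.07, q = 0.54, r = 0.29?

~q: Gödel ¬ of 0.54 = 0 (operand ≠ 0)
(~q -> s): 0 ≤ 0.46, so result = 1
(p -> (~q -> s)): 0.07 ≤ 1, so result = 1
((p -> (~q -> s)) -> q): 1 > 0.54, so result = 0.54
(r -> s): 0.29 ≤ 0.46, so result = 1
(r & s) = min(0.29, 0.46) = 0.29
((r -> s) -> (r & s)): 1 > 0.29, so result = 0.29
(((p -> (~q -> s)) -> q) & ((r -> s) -> (r & s))) = min(0.54, 0.29) = 0.29
(s & (((p -> (~q -> s)) -> q) & ((r -> s) -> (r & s)))) = min(0.46, 0.29) = 0.29
(r -> s): 0.29 ≤ 0.46, so result = 1
((r -> s) | s) = max(1, 0.46) = 1
(r -> r): 0.29 ≤ 0.29, so result = 1
(((r -> s) | s) & (r -> r)) = min(1, 1) = 1
((s & (((p -> (~q -> s)) -> q) & ((r -> s) -> (r & s)))) & (((r -> s) | s) & (r -> r))) = min(0.29, 1) = 0.29

0.29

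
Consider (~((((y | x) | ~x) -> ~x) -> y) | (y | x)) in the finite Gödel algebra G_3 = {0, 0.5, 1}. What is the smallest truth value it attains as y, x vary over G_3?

0.50

The minimum is attained at y = 0, x = 0.5:
  (y | x) = max(0, 0.5) = 0.5
  ~x: Gödel ¬ of 0.5 = 0 (operand ≠ 0)
  ((y | x) | ~x) = max(0.5, 0) = 0.5
  ~x: Gödel ¬ of 0.5 = 0 (operand ≠ 0)
  (((y | x) | ~x) -> ~x): 0.5 > 0, so result = 0
  ((((y | x) | ~x) -> ~x) -> y): 0 ≤ 0, so result = 1
  ~((((y | x) | ~x) -> ~x) -> y): Gödel ¬ of 1 = 0 (operand ≠ 0)
  (y | x) = max(0, 0.5) = 0.5
  (~((((y | x) | ~x) -> ~x) -> y) | (y | x)) = max(0, 0.5) = 0.5
Checking all 9 assignments confirms none give a value below 0.50.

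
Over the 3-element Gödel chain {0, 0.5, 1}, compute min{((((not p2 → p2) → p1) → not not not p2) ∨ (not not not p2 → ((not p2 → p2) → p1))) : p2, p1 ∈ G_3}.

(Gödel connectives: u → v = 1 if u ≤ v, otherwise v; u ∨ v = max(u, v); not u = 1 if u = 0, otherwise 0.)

1.00

Every assignment gives 1. For instance at p2 = 0, p1 = 0:
  not p2: Gödel ¬ of 0 = 1 (operand is 0)
  (not p2 → p2): 1 > 0, so result = 0
  ((not p2 → p2) → p1): 0 ≤ 0, so result = 1
  not p2: Gödel ¬ of 0 = 1 (operand is 0)
  not not p2: Gödel ¬ of 1 = 0 (operand ≠ 0)
  not not not p2: Gödel ¬ of 0 = 1 (operand is 0)
  (((not p2 → p2) → p1) → not not not p2): 1 ≤ 1, so result = 1
  not p2: Gödel ¬ of 0 = 1 (operand is 0)
  not not p2: Gödel ¬ of 1 = 0 (operand ≠ 0)
  not not not p2: Gödel ¬ of 0 = 1 (operand is 0)
  not p2: Gödel ¬ of 0 = 1 (operand is 0)
  (not p2 → p2): 1 > 0, so result = 0
  ((not p2 → p2) → p1): 0 ≤ 0, so result = 1
  (not not not p2 → ((not p2 → p2) → p1)): 1 ≤ 1, so result = 1
  ((((not p2 → p2) → p1) → not not not p2) ∨ (not not not p2 → ((not p2 → p2) → p1))) = max(1, 1) = 1
All 9 assignments give value 1 — the formula is a G_3-tautology.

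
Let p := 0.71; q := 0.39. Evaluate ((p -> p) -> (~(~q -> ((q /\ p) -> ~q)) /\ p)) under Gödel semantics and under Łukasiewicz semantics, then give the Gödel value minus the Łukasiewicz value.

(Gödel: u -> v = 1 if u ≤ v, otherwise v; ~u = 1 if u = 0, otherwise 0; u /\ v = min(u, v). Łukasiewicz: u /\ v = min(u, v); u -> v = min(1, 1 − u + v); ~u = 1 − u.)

0.00

Gödel evaluation:
  (p -> p): 0.71 ≤ 0.71, so result = 1
  ~q: Gödel ¬ of 0.39 = 0 (operand ≠ 0)
  (q /\ p) = min(0.39, 0.71) = 0.39
  ~q: Gödel ¬ of 0.39 = 0 (operand ≠ 0)
  ((q /\ p) -> ~q): 0.39 > 0, so result = 0
  (~q -> ((q /\ p) -> ~q)): 0 ≤ 0, so result = 1
  ~(~q -> ((q /\ p) -> ~q)): Gödel ¬ of 1 = 0 (operand ≠ 0)
  (~(~q -> ((q /\ p) -> ~q)) /\ p) = min(0, 0.71) = 0
  ((p -> p) -> (~(~q -> ((q /\ p) -> ~q)) /\ p)): 1 > 0, so result = 0
  Gödel value = 0
Łukasiewicz evaluation:
  (p -> p): min(1, 1 − 0.71 + 0.71) = 1
  ~q: Łukasiewicz ¬ gives 1 − 0.39 = 0.61
  (q /\ p) = min(0.39, 0.71) = 0.39
  ~q: Łukasiewicz ¬ gives 1 − 0.39 = 0.61
  ((q /\ p) -> ~q): min(1, 1 − 0.39 + 0.61) = 1
  (~q -> ((q /\ p) -> ~q)): min(1, 1 − 0.61 + 1) = 1
  ~(~q -> ((q /\ p) -> ~q)): Łukasiewicz ¬ gives 1 − 1 = 0
  (~(~q -> ((q /\ p) -> ~q)) /\ p) = min(0, 0.71) = 0
  ((p -> p) -> (~(~q -> ((q /\ p) -> ~q)) /\ p)): min(1, 1 − 1 + 0) = 0
  Łukasiewicz value = 0
Difference: 0 − 0 = 0.00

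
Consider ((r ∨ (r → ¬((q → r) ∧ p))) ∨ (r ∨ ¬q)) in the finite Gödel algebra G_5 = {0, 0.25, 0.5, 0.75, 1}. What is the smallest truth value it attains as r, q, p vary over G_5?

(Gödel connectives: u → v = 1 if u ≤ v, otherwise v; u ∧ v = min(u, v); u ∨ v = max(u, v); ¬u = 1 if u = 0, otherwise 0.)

0.25

The minimum is attained at r = 0.25, q = 0.25, p = 0.25:
  (q → r): 0.25 ≤ 0.25, so result = 1
  ((q → r) ∧ p) = min(1, 0.25) = 0.25
  ¬((q → r) ∧ p): Gödel ¬ of 0.25 = 0 (operand ≠ 0)
  (r → ¬((q → r) ∧ p)): 0.25 > 0, so result = 0
  (r ∨ (r → ¬((q → r) ∧ p))) = max(0.25, 0) = 0.25
  ¬q: Gödel ¬ of 0.25 = 0 (operand ≠ 0)
  (r ∨ ¬q) = max(0.25, 0) = 0.25
  ((r ∨ (r → ¬((q → r) ∧ p))) ∨ (r ∨ ¬q)) = max(0.25, 0.25) = 0.25
Checking all 125 assignments confirms none give a value below 0.25.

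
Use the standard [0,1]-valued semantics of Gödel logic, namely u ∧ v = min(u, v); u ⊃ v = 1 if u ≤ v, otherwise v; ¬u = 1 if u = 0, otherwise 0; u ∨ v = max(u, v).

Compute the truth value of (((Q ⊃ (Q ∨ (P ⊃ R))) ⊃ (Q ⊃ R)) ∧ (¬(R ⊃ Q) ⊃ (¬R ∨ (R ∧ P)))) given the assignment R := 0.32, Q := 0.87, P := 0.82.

(P ⊃ R): 0.82 > 0.32, so result = 0.32
(Q ∨ (P ⊃ R)) = max(0.87, 0.32) = 0.87
(Q ⊃ (Q ∨ (P ⊃ R))): 0.87 ≤ 0.87, so result = 1
(Q ⊃ R): 0.87 > 0.32, so result = 0.32
((Q ⊃ (Q ∨ (P ⊃ R))) ⊃ (Q ⊃ R)): 1 > 0.32, so result = 0.32
(R ⊃ Q): 0.32 ≤ 0.87, so result = 1
¬(R ⊃ Q): Gödel ¬ of 1 = 0 (operand ≠ 0)
¬R: Gödel ¬ of 0.32 = 0 (operand ≠ 0)
(R ∧ P) = min(0.32, 0.82) = 0.32
(¬R ∨ (R ∧ P)) = max(0, 0.32) = 0.32
(¬(R ⊃ Q) ⊃ (¬R ∨ (R ∧ P))): 0 ≤ 0.32, so result = 1
(((Q ⊃ (Q ∨ (P ⊃ R))) ⊃ (Q ⊃ R)) ∧ (¬(R ⊃ Q) ⊃ (¬R ∨ (R ∧ P)))) = min(0.32, 1) = 0.32

0.32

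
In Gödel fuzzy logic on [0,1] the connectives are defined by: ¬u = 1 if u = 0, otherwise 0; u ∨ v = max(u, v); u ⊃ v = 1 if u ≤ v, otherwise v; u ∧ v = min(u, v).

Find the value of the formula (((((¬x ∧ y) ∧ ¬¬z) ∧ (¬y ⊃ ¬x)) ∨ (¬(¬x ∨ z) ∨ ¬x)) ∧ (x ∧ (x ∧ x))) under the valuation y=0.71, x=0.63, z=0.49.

0.00

¬x: Gödel ¬ of 0.63 = 0 (operand ≠ 0)
(¬x ∧ y) = min(0, 0.71) = 0
¬z: Gödel ¬ of 0.49 = 0 (operand ≠ 0)
¬¬z: Gödel ¬ of 0 = 1 (operand is 0)
((¬x ∧ y) ∧ ¬¬z) = min(0, 1) = 0
¬y: Gödel ¬ of 0.71 = 0 (operand ≠ 0)
¬x: Gödel ¬ of 0.63 = 0 (operand ≠ 0)
(¬y ⊃ ¬x): 0 ≤ 0, so result = 1
(((¬x ∧ y) ∧ ¬¬z) ∧ (¬y ⊃ ¬x)) = min(0, 1) = 0
¬x: Gödel ¬ of 0.63 = 0 (operand ≠ 0)
(¬x ∨ z) = max(0, 0.49) = 0.49
¬(¬x ∨ z): Gödel ¬ of 0.49 = 0 (operand ≠ 0)
¬x: Gödel ¬ of 0.63 = 0 (operand ≠ 0)
(¬(¬x ∨ z) ∨ ¬x) = max(0, 0) = 0
((((¬x ∧ y) ∧ ¬¬z) ∧ (¬y ⊃ ¬x)) ∨ (¬(¬x ∨ z) ∨ ¬x)) = max(0, 0) = 0
(x ∧ x) = min(0.63, 0.63) = 0.63
(x ∧ (x ∧ x)) = min(0.63, 0.63) = 0.63
(((((¬x ∧ y) ∧ ¬¬z) ∧ (¬y ⊃ ¬x)) ∨ (¬(¬x ∨ z) ∨ ¬x)) ∧ (x ∧ (x ∧ x))) = min(0, 0.63) = 0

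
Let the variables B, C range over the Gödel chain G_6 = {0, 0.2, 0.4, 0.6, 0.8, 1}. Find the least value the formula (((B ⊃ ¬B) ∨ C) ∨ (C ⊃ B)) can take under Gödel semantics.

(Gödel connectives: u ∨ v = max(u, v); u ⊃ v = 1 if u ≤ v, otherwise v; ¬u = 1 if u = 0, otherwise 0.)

0.40

The minimum is attained at B = 0.2, C = 0.4:
  ¬B: Gödel ¬ of 0.2 = 0 (operand ≠ 0)
  (B ⊃ ¬B): 0.2 > 0, so result = 0
  ((B ⊃ ¬B) ∨ C) = max(0, 0.4) = 0.4
  (C ⊃ B): 0.4 > 0.2, so result = 0.2
  (((B ⊃ ¬B) ∨ C) ∨ (C ⊃ B)) = max(0.4, 0.2) = 0.4
Checking all 36 assignments confirms none give a value below 0.40.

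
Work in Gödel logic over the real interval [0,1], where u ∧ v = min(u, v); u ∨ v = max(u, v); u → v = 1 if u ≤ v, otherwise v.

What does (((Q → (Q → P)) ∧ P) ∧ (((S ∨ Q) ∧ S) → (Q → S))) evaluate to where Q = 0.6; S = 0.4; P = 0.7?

(Q → P): 0.6 ≤ 0.7, so result = 1
(Q → (Q → P)): 0.6 ≤ 1, so result = 1
((Q → (Q → P)) ∧ P) = min(1, 0.7) = 0.7
(S ∨ Q) = max(0.4, 0.6) = 0.6
((S ∨ Q) ∧ S) = min(0.6, 0.4) = 0.4
(Q → S): 0.6 > 0.4, so result = 0.4
(((S ∨ Q) ∧ S) → (Q → S)): 0.4 ≤ 0.4, so result = 1
(((Q → (Q → P)) ∧ P) ∧ (((S ∨ Q) ∧ S) → (Q → S))) = min(0.7, 1) = 0.7

0.70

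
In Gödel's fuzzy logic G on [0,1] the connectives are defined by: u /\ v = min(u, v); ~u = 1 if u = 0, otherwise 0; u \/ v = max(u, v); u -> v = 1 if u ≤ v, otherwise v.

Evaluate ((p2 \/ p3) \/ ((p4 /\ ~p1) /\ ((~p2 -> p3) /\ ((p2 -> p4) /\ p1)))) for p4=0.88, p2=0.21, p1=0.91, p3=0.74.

(p2 \/ p3) = max(0.21, 0.74) = 0.74
~p1: Gödel ¬ of 0.91 = 0 (operand ≠ 0)
(p4 /\ ~p1) = min(0.88, 0) = 0
~p2: Gödel ¬ of 0.21 = 0 (operand ≠ 0)
(~p2 -> p3): 0 ≤ 0.74, so result = 1
(p2 -> p4): 0.21 ≤ 0.88, so result = 1
((p2 -> p4) /\ p1) = min(1, 0.91) = 0.91
((~p2 -> p3) /\ ((p2 -> p4) /\ p1)) = min(1, 0.91) = 0.91
((p4 /\ ~p1) /\ ((~p2 -> p3) /\ ((p2 -> p4) /\ p1))) = min(0, 0.91) = 0
((p2 \/ p3) \/ ((p4 /\ ~p1) /\ ((~p2 -> p3) /\ ((p2 -> p4) /\ p1)))) = max(0.74, 0) = 0.74

0.74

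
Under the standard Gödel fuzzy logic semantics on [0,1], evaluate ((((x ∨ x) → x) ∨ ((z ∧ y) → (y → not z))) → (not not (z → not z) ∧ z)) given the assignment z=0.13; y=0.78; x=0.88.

0.00

(x ∨ x) = max(0.88, 0.88) = 0.88
((x ∨ x) → x): 0.88 ≤ 0.88, so result = 1
(z ∧ y) = min(0.13, 0.78) = 0.13
not z: Gödel ¬ of 0.13 = 0 (operand ≠ 0)
(y → not z): 0.78 > 0, so result = 0
((z ∧ y) → (y → not z)): 0.13 > 0, so result = 0
(((x ∨ x) → x) ∨ ((z ∧ y) → (y → not z))) = max(1, 0) = 1
not z: Gödel ¬ of 0.13 = 0 (operand ≠ 0)
(z → not z): 0.13 > 0, so result = 0
not (z → not z): Gödel ¬ of 0 = 1 (operand is 0)
not not (z → not z): Gödel ¬ of 1 = 0 (operand ≠ 0)
(not not (z → not z) ∧ z) = min(0, 0.13) = 0
((((x ∨ x) → x) ∨ ((z ∧ y) → (y → not z))) → (not not (z → not z) ∧ z)): 1 > 0, so result = 0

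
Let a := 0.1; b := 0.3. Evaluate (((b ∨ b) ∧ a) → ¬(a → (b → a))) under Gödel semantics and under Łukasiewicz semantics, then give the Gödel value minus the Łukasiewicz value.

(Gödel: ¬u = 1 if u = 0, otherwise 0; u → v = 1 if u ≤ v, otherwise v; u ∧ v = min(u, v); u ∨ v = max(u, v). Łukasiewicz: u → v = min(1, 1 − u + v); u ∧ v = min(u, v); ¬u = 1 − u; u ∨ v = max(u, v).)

-0.90

Gödel evaluation:
  (b ∨ b) = max(0.3, 0.3) = 0.3
  ((b ∨ b) ∧ a) = min(0.3, 0.1) = 0.1
  (b → a): 0.3 > 0.1, so result = 0.1
  (a → (b → a)): 0.1 ≤ 0.1, so result = 1
  ¬(a → (b → a)): Gödel ¬ of 1 = 0 (operand ≠ 0)
  (((b ∨ b) ∧ a) → ¬(a → (b → a))): 0.1 > 0, so result = 0
  Gödel value = 0
Łukasiewicz evaluation:
  (b ∨ b) = max(0.3, 0.3) = 0.3
  ((b ∨ b) ∧ a) = min(0.3, 0.1) = 0.1
  (b → a): min(1, 1 − 0.3 + 0.1) = 0.8
  (a → (b → a)): min(1, 1 − 0.1 + 0.8) = 1
  ¬(a → (b → a)): Łukasiewicz ¬ gives 1 − 1 = 0
  (((b ∨ b) ∧ a) → ¬(a → (b → a))): min(1, 1 − 0.1 + 0) = 0.9
  Łukasiewicz value = 0.9
Difference: 0 − 0.9 = -0.90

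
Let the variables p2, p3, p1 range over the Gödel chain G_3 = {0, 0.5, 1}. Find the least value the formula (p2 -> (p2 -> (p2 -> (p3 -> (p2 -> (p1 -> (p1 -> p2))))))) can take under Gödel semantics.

Every assignment gives 1. For instance at p2 = 0, p3 = 0, p1 = 0:
  (p1 -> p2): 0 ≤ 0, so result = 1
  (p1 -> (p1 -> p2)): 0 ≤ 1, so result = 1
  (p2 -> (p1 -> (p1 -> p2))): 0 ≤ 1, so result = 1
  (p3 -> (p2 -> (p1 -> (p1 -> p2)))): 0 ≤ 1, so result = 1
  (p2 -> (p3 -> (p2 -> (p1 -> (p1 -> p2))))): 0 ≤ 1, so result = 1
  (p2 -> (p2 -> (p3 -> (p2 -> (p1 -> (p1 -> p2)))))): 0 ≤ 1, so result = 1
  (p2 -> (p2 -> (p2 -> (p3 -> (p2 -> (p1 -> (p1 -> p2))))))): 0 ≤ 1, so result = 1
All 27 assignments give value 1 — the formula is a G_3-tautology.

1.00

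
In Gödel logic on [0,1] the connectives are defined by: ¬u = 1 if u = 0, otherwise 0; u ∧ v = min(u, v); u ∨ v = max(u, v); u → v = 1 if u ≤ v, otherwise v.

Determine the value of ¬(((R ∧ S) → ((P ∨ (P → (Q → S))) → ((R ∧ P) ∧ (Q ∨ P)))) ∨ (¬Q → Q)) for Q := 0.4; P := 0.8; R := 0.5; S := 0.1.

(R ∧ S) = min(0.5, 0.1) = 0.1
(Q → S): 0.4 > 0.1, so result = 0.1
(P → (Q → S)): 0.8 > 0.1, so result = 0.1
(P ∨ (P → (Q → S))) = max(0.8, 0.1) = 0.8
(R ∧ P) = min(0.5, 0.8) = 0.5
(Q ∨ P) = max(0.4, 0.8) = 0.8
((R ∧ P) ∧ (Q ∨ P)) = min(0.5, 0.8) = 0.5
((P ∨ (P → (Q → S))) → ((R ∧ P) ∧ (Q ∨ P))): 0.8 > 0.5, so result = 0.5
((R ∧ S) → ((P ∨ (P → (Q → S))) → ((R ∧ P) ∧ (Q ∨ P)))): 0.1 ≤ 0.5, so result = 1
¬Q: Gödel ¬ of 0.4 = 0 (operand ≠ 0)
(¬Q → Q): 0 ≤ 0.4, so result = 1
(((R ∧ S) → ((P ∨ (P → (Q → S))) → ((R ∧ P) ∧ (Q ∨ P)))) ∨ (¬Q → Q)) = max(1, 1) = 1
¬(((R ∧ S) → ((P ∨ (P → (Q → S))) → ((R ∧ P) ∧ (Q ∨ P)))) ∨ (¬Q → Q)): Gödel ¬ of 1 = 0 (operand ≠ 0)

0.00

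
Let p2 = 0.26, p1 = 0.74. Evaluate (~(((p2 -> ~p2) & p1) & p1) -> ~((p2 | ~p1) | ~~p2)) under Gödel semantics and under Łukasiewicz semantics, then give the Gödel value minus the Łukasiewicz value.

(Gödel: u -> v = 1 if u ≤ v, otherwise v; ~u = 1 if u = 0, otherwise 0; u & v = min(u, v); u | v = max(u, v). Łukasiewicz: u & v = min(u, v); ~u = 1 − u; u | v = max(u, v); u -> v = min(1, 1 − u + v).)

Gödel evaluation:
  ~p2: Gödel ¬ of 0.26 = 0 (operand ≠ 0)
  (p2 -> ~p2): 0.26 > 0, so result = 0
  ((p2 -> ~p2) & p1) = min(0, 0.74) = 0
  (((p2 -> ~p2) & p1) & p1) = min(0, 0.74) = 0
  ~(((p2 -> ~p2) & p1) & p1): Gödel ¬ of 0 = 1 (operand is 0)
  ~p1: Gödel ¬ of 0.74 = 0 (operand ≠ 0)
  (p2 | ~p1) = max(0.26, 0) = 0.26
  ~p2: Gödel ¬ of 0.26 = 0 (operand ≠ 0)
  ~~p2: Gödel ¬ of 0 = 1 (operand is 0)
  ((p2 | ~p1) | ~~p2) = max(0.26, 1) = 1
  ~((p2 | ~p1) | ~~p2): Gödel ¬ of 1 = 0 (operand ≠ 0)
  (~(((p2 -> ~p2) & p1) & p1) -> ~((p2 | ~p1) | ~~p2)): 1 > 0, so result = 0
  Gödel value = 0
Łukasiewicz evaluation:
  ~p2: Łukasiewicz ¬ gives 1 − 0.26 = 0.74
  (p2 -> ~p2): min(1, 1 − 0.26 + 0.74) = 1
  ((p2 -> ~p2) & p1) = min(1, 0.74) = 0.74
  (((p2 -> ~p2) & p1) & p1) = min(0.74, 0.74) = 0.74
  ~(((p2 -> ~p2) & p1) & p1): Łukasiewicz ¬ gives 1 − 0.74 = 0.26
  ~p1: Łukasiewicz ¬ gives 1 − 0.74 = 0.26
  (p2 | ~p1) = max(0.26, 0.26) = 0.26
  ~p2: Łukasiewicz ¬ gives 1 − 0.26 = 0.74
  ~~p2: Łukasiewicz ¬ gives 1 − 0.74 = 0.26
  ((p2 | ~p1) | ~~p2) = max(0.26, 0.26) = 0.26
  ~((p2 | ~p1) | ~~p2): Łukasiewicz ¬ gives 1 − 0.26 = 0.74
  (~(((p2 -> ~p2) & p1) & p1) -> ~((p2 | ~p1) | ~~p2)): min(1, 1 − 0.26 + 0.74) = 1
  Łukasiewicz value = 1
Difference: 0 − 1 = -1.00

-1.00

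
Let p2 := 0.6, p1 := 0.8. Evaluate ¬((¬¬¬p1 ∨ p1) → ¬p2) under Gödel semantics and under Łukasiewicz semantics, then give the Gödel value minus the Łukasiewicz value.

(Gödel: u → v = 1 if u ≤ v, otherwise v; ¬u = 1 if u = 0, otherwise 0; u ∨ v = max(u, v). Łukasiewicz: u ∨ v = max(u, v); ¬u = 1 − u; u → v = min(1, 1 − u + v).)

Gödel evaluation:
  ¬p1: Gödel ¬ of 0.8 = 0 (operand ≠ 0)
  ¬¬p1: Gödel ¬ of 0 = 1 (operand is 0)
  ¬¬¬p1: Gödel ¬ of 1 = 0 (operand ≠ 0)
  (¬¬¬p1 ∨ p1) = max(0, 0.8) = 0.8
  ¬p2: Gödel ¬ of 0.6 = 0 (operand ≠ 0)
  ((¬¬¬p1 ∨ p1) → ¬p2): 0.8 > 0, so result = 0
  ¬((¬¬¬p1 ∨ p1) → ¬p2): Gödel ¬ of 0 = 1 (operand is 0)
  Gödel value = 1
Łukasiewicz evaluation:
  ¬p1: Łukasiewicz ¬ gives 1 − 0.8 = 0.2
  ¬¬p1: Łukasiewicz ¬ gives 1 − 0.2 = 0.8
  ¬¬¬p1: Łukasiewicz ¬ gives 1 − 0.8 = 0.2
  (¬¬¬p1 ∨ p1) = max(0.2, 0.8) = 0.8
  ¬p2: Łukasiewicz ¬ gives 1 − 0.6 = 0.4
  ((¬¬¬p1 ∨ p1) → ¬p2): min(1, 1 − 0.8 + 0.4) = 0.6
  ¬((¬¬¬p1 ∨ p1) → ¬p2): Łukasiewicz ¬ gives 1 − 0.6 = 0.4
  Łukasiewicz value = 0.4
Difference: 1 − 0.4 = 0.60

0.60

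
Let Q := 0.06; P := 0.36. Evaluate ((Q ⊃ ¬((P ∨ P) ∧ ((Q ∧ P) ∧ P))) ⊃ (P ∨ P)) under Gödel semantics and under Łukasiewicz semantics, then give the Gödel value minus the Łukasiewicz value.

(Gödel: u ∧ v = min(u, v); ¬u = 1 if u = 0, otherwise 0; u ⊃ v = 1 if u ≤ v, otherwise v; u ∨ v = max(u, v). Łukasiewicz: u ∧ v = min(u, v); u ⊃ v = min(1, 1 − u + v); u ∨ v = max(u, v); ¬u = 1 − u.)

0.64

Gödel evaluation:
  (P ∨ P) = max(0.36, 0.36) = 0.36
  (Q ∧ P) = min(0.06, 0.36) = 0.06
  ((Q ∧ P) ∧ P) = min(0.06, 0.36) = 0.06
  ((P ∨ P) ∧ ((Q ∧ P) ∧ P)) = min(0.36, 0.06) = 0.06
  ¬((P ∨ P) ∧ ((Q ∧ P) ∧ P)): Gödel ¬ of 0.06 = 0 (operand ≠ 0)
  (Q ⊃ ¬((P ∨ P) ∧ ((Q ∧ P) ∧ P))): 0.06 > 0, so result = 0
  (P ∨ P) = max(0.36, 0.36) = 0.36
  ((Q ⊃ ¬((P ∨ P) ∧ ((Q ∧ P) ∧ P))) ⊃ (P ∨ P)): 0 ≤ 0.36, so result = 1
  Gödel value = 1
Łukasiewicz evaluation:
  (P ∨ P) = max(0.36, 0.36) = 0.36
  (Q ∧ P) = min(0.06, 0.36) = 0.06
  ((Q ∧ P) ∧ P) = min(0.06, 0.36) = 0.06
  ((P ∨ P) ∧ ((Q ∧ P) ∧ P)) = min(0.36, 0.06) = 0.06
  ¬((P ∨ P) ∧ ((Q ∧ P) ∧ P)): Łukasiewicz ¬ gives 1 − 0.06 = 0.94
  (Q ⊃ ¬((P ∨ P) ∧ ((Q ∧ P) ∧ P))): min(1, 1 − 0.06 + 0.94) = 1
  (P ∨ P) = max(0.36, 0.36) = 0.36
  ((Q ⊃ ¬((P ∨ P) ∧ ((Q ∧ P) ∧ P))) ⊃ (P ∨ P)): min(1, 1 − 1 + 0.36) = 0.36
  Łukasiewicz value = 0.36
Difference: 1 − 0.36 = 0.64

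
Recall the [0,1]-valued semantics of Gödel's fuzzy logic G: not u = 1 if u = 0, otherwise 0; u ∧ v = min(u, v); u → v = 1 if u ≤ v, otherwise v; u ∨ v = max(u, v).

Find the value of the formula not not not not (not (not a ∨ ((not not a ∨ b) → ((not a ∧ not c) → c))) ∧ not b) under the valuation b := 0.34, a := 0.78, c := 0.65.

0.00

not a: Gödel ¬ of 0.78 = 0 (operand ≠ 0)
not a: Gödel ¬ of 0.78 = 0 (operand ≠ 0)
not not a: Gödel ¬ of 0 = 1 (operand is 0)
(not not a ∨ b) = max(1, 0.34) = 1
not a: Gödel ¬ of 0.78 = 0 (operand ≠ 0)
not c: Gödel ¬ of 0.65 = 0 (operand ≠ 0)
(not a ∧ not c) = min(0, 0) = 0
((not a ∧ not c) → c): 0 ≤ 0.65, so result = 1
((not not a ∨ b) → ((not a ∧ not c) → c)): 1 ≤ 1, so result = 1
(not a ∨ ((not not a ∨ b) → ((not a ∧ not c) → c))) = max(0, 1) = 1
not (not a ∨ ((not not a ∨ b) → ((not a ∧ not c) → c))): Gödel ¬ of 1 = 0 (operand ≠ 0)
not b: Gödel ¬ of 0.34 = 0 (operand ≠ 0)
(not (not a ∨ ((not not a ∨ b) → ((not a ∧ not c) → c))) ∧ not b) = min(0, 0) = 0
not (not (not a ∨ ((not not a ∨ b) → ((not a ∧ not c) → c))) ∧ not b): Gödel ¬ of 0 = 1 (operand is 0)
not not (not (not a ∨ ((not not a ∨ b) → ((not a ∧ not c) → c))) ∧ not b): Gödel ¬ of 1 = 0 (operand ≠ 0)
not not not (not (not a ∨ ((not not a ∨ b) → ((not a ∧ not c) → c))) ∧ not b): Gödel ¬ of 0 = 1 (operand is 0)
not not not not (not (not a ∨ ((not not a ∨ b) → ((not a ∧ not c) → c))) ∧ not b): Gödel ¬ of 1 = 0 (operand ≠ 0)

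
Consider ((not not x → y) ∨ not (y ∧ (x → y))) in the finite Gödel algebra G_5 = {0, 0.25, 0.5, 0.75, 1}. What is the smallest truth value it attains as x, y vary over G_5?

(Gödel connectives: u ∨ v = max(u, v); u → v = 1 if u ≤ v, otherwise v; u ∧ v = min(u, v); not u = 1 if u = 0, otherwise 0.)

0.25

The minimum is attained at x = 0.25, y = 0.25:
  not x: Gödel ¬ of 0.25 = 0 (operand ≠ 0)
  not not x: Gödel ¬ of 0 = 1 (operand is 0)
  (not not x → y): 1 > 0.25, so result = 0.25
  (x → y): 0.25 ≤ 0.25, so result = 1
  (y ∧ (x → y)) = min(0.25, 1) = 0.25
  not (y ∧ (x → y)): Gödel ¬ of 0.25 = 0 (operand ≠ 0)
  ((not not x → y) ∨ not (y ∧ (x → y))) = max(0.25, 0) = 0.25
Checking all 25 assignments confirms none give a value below 0.25.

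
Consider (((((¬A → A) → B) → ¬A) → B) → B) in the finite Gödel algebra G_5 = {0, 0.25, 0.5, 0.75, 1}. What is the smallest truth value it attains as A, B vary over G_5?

The minimum is attained at A = 0.25, B = 0.25:
  ¬A: Gödel ¬ of 0.25 = 0 (operand ≠ 0)
  (¬A → A): 0 ≤ 0.25, so result = 1
  ((¬A → A) → B): 1 > 0.25, so result = 0.25
  ¬A: Gödel ¬ of 0.25 = 0 (operand ≠ 0)
  (((¬A → A) → B) → ¬A): 0.25 > 0, so result = 0
  ((((¬A → A) → B) → ¬A) → B): 0 ≤ 0.25, so result = 1
  (((((¬A → A) → B) → ¬A) → B) → B): 1 > 0.25, so result = 0.25
Checking all 25 assignments confirms none give a value below 0.25.

0.25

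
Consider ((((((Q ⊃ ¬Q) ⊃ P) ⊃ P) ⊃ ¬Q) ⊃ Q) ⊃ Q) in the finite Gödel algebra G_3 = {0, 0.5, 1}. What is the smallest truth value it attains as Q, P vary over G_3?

The minimum is attained at Q = 0.5, P = 0.5:
  ¬Q: Gödel ¬ of 0.5 = 0 (operand ≠ 0)
  (Q ⊃ ¬Q): 0.5 > 0, so result = 0
  ((Q ⊃ ¬Q) ⊃ P): 0 ≤ 0.5, so result = 1
  (((Q ⊃ ¬Q) ⊃ P) ⊃ P): 1 > 0.5, so result = 0.5
  ¬Q: Gödel ¬ of 0.5 = 0 (operand ≠ 0)
  ((((Q ⊃ ¬Q) ⊃ P) ⊃ P) ⊃ ¬Q): 0.5 > 0, so result = 0
  (((((Q ⊃ ¬Q) ⊃ P) ⊃ P) ⊃ ¬Q) ⊃ Q): 0 ≤ 0.5, so result = 1
  ((((((Q ⊃ ¬Q) ⊃ P) ⊃ P) ⊃ ¬Q) ⊃ Q) ⊃ Q): 1 > 0.5, so result = 0.5
Checking all 9 assignments confirms none give a value below 0.50.

0.50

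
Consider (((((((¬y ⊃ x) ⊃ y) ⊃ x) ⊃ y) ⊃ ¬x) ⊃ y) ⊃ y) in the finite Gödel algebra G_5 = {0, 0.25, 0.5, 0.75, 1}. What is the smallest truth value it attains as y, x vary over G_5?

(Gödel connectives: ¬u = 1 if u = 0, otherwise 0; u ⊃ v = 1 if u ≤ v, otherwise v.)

0.25

The minimum is attained at y = 0.25, x = 0.25:
  ¬y: Gödel ¬ of 0.25 = 0 (operand ≠ 0)
  (¬y ⊃ x): 0 ≤ 0.25, so result = 1
  ((¬y ⊃ x) ⊃ y): 1 > 0.25, so result = 0.25
  (((¬y ⊃ x) ⊃ y) ⊃ x): 0.25 ≤ 0.25, so result = 1
  ((((¬y ⊃ x) ⊃ y) ⊃ x) ⊃ y): 1 > 0.25, so result = 0.25
  ¬x: Gödel ¬ of 0.25 = 0 (operand ≠ 0)
  (((((¬y ⊃ x) ⊃ y) ⊃ x) ⊃ y) ⊃ ¬x): 0.25 > 0, so result = 0
  ((((((¬y ⊃ x) ⊃ y) ⊃ x) ⊃ y) ⊃ ¬x) ⊃ y): 0 ≤ 0.25, so result = 1
  (((((((¬y ⊃ x) ⊃ y) ⊃ x) ⊃ y) ⊃ ¬x) ⊃ y) ⊃ y): 1 > 0.25, so result = 0.25
Checking all 25 assignments confirms none give a value below 0.25.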